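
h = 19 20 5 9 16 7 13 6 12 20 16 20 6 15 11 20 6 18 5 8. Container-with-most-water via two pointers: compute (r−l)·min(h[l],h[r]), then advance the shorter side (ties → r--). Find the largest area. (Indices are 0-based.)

l=0 r=19: min(19,8)*19=152 best=152 *, r--
l=0 r=18: min(19,5)*18=90 best=152, r--
l=0 r=17: min(19,18)*17=306 best=306 *, r--
l=0 r=16: min(19,6)*16=96 best=306, r--
l=0 r=15: min(19,20)*15=285 best=306, l++
l=1 r=15: min(20,20)*14=280 best=306, r--
l=1 r=14: min(20,11)*13=143 best=306, r--
l=1 r=13: min(20,15)*12=180 best=306, r--
l=1 r=12: min(20,6)*11=66 best=306, r--
l=1 r=11: min(20,20)*10=200 best=306, r--
l=1 r=10: min(20,16)*9=144 best=306, r--
l=1 r=9: min(20,20)*8=160 best=306, r--
l=1 r=8: min(20,12)*7=84 best=306, r--
l=1 r=7: min(20,6)*6=36 best=306, r--
l=1 r=6: min(20,13)*5=65 best=306, r--
l=1 r=5: min(20,7)*4=28 best=306, r--
l=1 r=4: min(20,16)*3=48 best=306, r--
l=1 r=3: min(20,9)*2=18 best=306, r--
l=1 r=2: min(20,5)*1=5 best=306, r--

max area = 306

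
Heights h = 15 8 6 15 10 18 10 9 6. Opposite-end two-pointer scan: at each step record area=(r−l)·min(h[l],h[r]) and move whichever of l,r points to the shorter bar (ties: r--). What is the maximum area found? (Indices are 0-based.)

max area = 75

[0,8] min(15,6)*8=48 best=48 * → r--
[0,7] min(15,9)*7=63 best=63 * → r--
[0,6] min(15,10)*6=60 best=63 → r--
[0,5] min(15,18)*5=75 best=75 * → l++
[1,5] min(8,18)*4=32 best=75 → l++
[2,5] min(6,18)*3=18 best=75 → l++
[3,5] min(15,18)*2=30 best=75 → l++
[4,5] min(10,18)*1=10 best=75 → l++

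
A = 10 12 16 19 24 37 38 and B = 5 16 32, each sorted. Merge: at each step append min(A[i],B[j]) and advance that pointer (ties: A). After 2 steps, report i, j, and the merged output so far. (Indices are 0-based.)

[i=0,j=0] A[i]=10>B[j]=5 take 5 → j++
[i=0,j=1] A[i]=10<=B[j]=16 take 10 → i++

i=1, j=1, merged so far=[5, 10]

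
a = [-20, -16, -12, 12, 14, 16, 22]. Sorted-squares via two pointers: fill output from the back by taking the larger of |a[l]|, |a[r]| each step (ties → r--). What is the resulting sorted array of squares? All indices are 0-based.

[144, 144, 196, 256, 256, 400, 484]

[0,6] |-20|<=|22| out[6]=484 → r--
[0,5] |-20|>|16| out[5]=400 → l++
[1,5] |-16|<=|16| out[4]=256 → r--
[1,4] |-16|>|14| out[3]=256 → l++
[2,4] |-12|<=|14| out[2]=196 → r--
[2,3] |-12|<=|12| out[1]=144 → r--
[2,2] |-12|<=|-12| out[0]=144 → r--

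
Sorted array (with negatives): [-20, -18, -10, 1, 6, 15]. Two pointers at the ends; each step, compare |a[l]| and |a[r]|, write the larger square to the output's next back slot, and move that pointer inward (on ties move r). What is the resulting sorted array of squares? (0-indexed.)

[0,5] |-20|>|15| out[5]=400 → l++
[1,5] |-18|>|15| out[4]=324 → l++
[2,5] |-10|<=|15| out[3]=225 → r--
[2,4] |-10|>|6| out[2]=100 → l++
[3,4] |1|<=|6| out[1]=36 → r--
[3,3] |1|<=|1| out[0]=1 → r--

[1, 36, 100, 225, 324, 400]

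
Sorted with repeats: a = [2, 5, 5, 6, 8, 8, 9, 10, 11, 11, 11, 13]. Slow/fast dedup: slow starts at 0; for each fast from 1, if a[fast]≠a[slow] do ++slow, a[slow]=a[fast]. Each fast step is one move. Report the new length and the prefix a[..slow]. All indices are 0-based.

slow=0 fast=1: a[fast]=5≠a[slow]=2 write a[1]=5, slow++,fast++
slow=1 fast=2: a[fast]=5=a[slow] dup, fast++
slow=1 fast=3: a[fast]=6≠a[slow]=5 write a[2]=6, slow++,fast++
slow=2 fast=4: a[fast]=8≠a[slow]=6 write a[3]=8, slow++,fast++
slow=3 fast=5: a[fast]=8=a[slow] dup, fast++
slow=3 fast=6: a[fast]=9≠a[slow]=8 write a[4]=9, slow++,fast++
slow=4 fast=7: a[fast]=10≠a[slow]=9 write a[5]=10, slow++,fast++
slow=5 fast=8: a[fast]=11≠a[slow]=10 write a[6]=11, slow++,fast++
slow=6 fast=9: a[fast]=11=a[slow] dup, fast++
slow=6 fast=10: a[fast]=11=a[slow] dup, fast++
slow=6 fast=11: a[fast]=13≠a[slow]=11 write a[7]=13, slow++,fast++

length 8; prefix = [2, 5, 6, 8, 9, 10, 11, 13]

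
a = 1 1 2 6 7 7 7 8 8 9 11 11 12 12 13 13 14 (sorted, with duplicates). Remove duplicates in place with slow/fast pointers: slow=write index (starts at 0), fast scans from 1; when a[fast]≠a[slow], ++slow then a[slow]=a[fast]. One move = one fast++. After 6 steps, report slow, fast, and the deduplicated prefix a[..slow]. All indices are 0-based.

slow=3, fast=7, prefix=[1, 2, 6, 7]

slow=0 fast=1: a[fast]=1=a[slow] dup, fast++
slow=0 fast=2: a[fast]=2≠a[slow]=1 write a[1]=2, slow++,fast++
slow=1 fast=3: a[fast]=6≠a[slow]=2 write a[2]=6, slow++,fast++
slow=2 fast=4: a[fast]=7≠a[slow]=6 write a[3]=7, slow++,fast++
slow=3 fast=5: a[fast]=7=a[slow] dup, fast++
slow=3 fast=6: a[fast]=7=a[slow] dup, fast++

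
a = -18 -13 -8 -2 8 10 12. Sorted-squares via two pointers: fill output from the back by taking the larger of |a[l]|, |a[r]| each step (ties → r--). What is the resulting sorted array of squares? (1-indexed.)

[4, 64, 64, 100, 144, 169, 324]

l=1 r=7: |-18|>|12| out[7]=324, l++
l=2 r=7: |-13|>|12| out[6]=169, l++
l=3 r=7: |-8|<=|12| out[5]=144, r--
l=3 r=6: |-8|<=|10| out[4]=100, r--
l=3 r=5: |-8|<=|8| out[3]=64, r--
l=3 r=4: |-8|>|-2| out[2]=64, l++
l=4 r=4: |-2|<=|-2| out[1]=4, r--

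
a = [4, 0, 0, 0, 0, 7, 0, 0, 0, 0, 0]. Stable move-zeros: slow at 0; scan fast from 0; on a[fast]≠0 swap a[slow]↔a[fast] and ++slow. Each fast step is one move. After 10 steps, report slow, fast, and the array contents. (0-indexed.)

slow=2, fast=10, a=[4, 7, 0, 0, 0, 0, 0, 0, 0, 0, 0]

slow=0 fast=0: a[fast]=4≠0 swap→a[0]=4, slow++,fast++
slow=1 fast=1: a[fast]=0, fast++
slow=1 fast=2: a[fast]=0, fast++
slow=1 fast=3: a[fast]=0, fast++
slow=1 fast=4: a[fast]=0, fast++
slow=1 fast=5: a[fast]=7≠0 swap→a[1]=7, slow++,fast++
slow=2 fast=6: a[fast]=0, fast++
slow=2 fast=7: a[fast]=0, fast++
slow=2 fast=8: a[fast]=0, fast++
slow=2 fast=9: a[fast]=0, fast++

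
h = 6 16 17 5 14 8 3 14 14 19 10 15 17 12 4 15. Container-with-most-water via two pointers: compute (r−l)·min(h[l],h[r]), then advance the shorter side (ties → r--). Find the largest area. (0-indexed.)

max area = 210

l=0 r=15: min(6,15)*15=90 best=90 *, l++
l=1 r=15: min(16,15)*14=210 best=210 *, r--
l=1 r=14: min(16,4)*13=52 best=210, r--
l=1 r=13: min(16,12)*12=144 best=210, r--
l=1 r=12: min(16,17)*11=176 best=210, l++
l=2 r=12: min(17,17)*10=170 best=210, r--
l=2 r=11: min(17,15)*9=135 best=210, r--
l=2 r=10: min(17,10)*8=80 best=210, r--
l=2 r=9: min(17,19)*7=119 best=210, l++
l=3 r=9: min(5,19)*6=30 best=210, l++
l=4 r=9: min(14,19)*5=70 best=210, l++
l=5 r=9: min(8,19)*4=32 best=210, l++
l=6 r=9: min(3,19)*3=9 best=210, l++
l=7 r=9: min(14,19)*2=28 best=210, l++
l=8 r=9: min(14,19)*1=14 best=210, l++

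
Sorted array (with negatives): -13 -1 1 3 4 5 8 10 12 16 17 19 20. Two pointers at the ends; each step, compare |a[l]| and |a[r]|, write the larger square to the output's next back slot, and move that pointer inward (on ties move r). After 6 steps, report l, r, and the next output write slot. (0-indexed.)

l=1, r=7, next write slot=6

l=0 r=12: |-13|<=|20| out[12]=400, r--
l=0 r=11: |-13|<=|19| out[11]=361, r--
l=0 r=10: |-13|<=|17| out[10]=289, r--
l=0 r=9: |-13|<=|16| out[9]=256, r--
l=0 r=8: |-13|>|12| out[8]=169, l++
l=1 r=8: |-1|<=|12| out[7]=144, r--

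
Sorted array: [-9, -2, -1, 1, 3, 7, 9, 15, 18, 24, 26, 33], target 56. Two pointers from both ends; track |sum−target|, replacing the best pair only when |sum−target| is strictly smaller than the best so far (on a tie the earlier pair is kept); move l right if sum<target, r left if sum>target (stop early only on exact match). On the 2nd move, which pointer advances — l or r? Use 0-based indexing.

l=0 r=11: -9+33=24 d=32 *, l++
l=1 r=11: -2+33=31 d=25 *, l++

l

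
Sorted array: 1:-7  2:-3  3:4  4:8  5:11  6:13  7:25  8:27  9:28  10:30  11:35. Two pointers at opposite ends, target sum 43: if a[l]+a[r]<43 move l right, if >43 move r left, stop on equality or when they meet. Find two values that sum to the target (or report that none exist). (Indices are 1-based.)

(8, 35)

[1,11] -7+35=28 <43 → l++
[2,11] -3+35=32 <43 → l++
[3,11] 4+35=39 <43 → l++
[4,11] 8+35=43 → found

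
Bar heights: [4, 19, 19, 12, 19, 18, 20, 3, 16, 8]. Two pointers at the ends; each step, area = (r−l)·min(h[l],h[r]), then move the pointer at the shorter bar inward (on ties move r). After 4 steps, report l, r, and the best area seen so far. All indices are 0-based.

l=0 r=9: min(4,8)*9=36 best=36 *, l++
l=1 r=9: min(19,8)*8=64 best=64 *, r--
l=1 r=8: min(19,16)*7=112 best=112 *, r--
l=1 r=7: min(19,3)*6=18 best=112, r--

l=1, r=6, best area=112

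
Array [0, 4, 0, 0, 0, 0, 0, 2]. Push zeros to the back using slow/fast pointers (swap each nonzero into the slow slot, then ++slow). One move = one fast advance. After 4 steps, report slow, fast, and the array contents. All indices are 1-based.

(s=1,f=1) a[fast]=0 → fast++
(s=1,f=2) a[fast]=4≠0 swap→a[1]=4 → slow++,fast++
(s=2,f=3) a[fast]=0 → fast++
(s=2,f=4) a[fast]=0 → fast++

slow=2, fast=5, a=[4, 0, 0, 0, 0, 0, 0, 2]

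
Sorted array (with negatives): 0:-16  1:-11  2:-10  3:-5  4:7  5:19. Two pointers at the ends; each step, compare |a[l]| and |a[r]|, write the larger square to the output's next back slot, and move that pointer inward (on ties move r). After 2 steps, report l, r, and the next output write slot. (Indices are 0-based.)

l=1, r=4, next write slot=3

l=0 r=5: |-16|<=|19| out[5]=361, r--
l=0 r=4: |-16|>|7| out[4]=256, l++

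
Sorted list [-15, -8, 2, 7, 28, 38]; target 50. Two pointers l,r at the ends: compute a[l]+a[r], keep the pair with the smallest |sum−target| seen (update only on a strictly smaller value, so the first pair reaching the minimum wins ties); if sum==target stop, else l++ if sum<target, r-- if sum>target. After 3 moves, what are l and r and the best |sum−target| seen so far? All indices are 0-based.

l=3, r=5, best |Δ|=10

[0,5] -15+38=23 d=27 * → l++
[1,5] -8+38=30 d=20 * → l++
[2,5] 2+38=40 d=10 * → l++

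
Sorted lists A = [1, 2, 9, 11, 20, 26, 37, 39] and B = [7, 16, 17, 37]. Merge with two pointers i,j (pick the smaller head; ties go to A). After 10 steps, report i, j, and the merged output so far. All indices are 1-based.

[i=1,j=1] A[i]=1<=B[j]=7 take 1 → i++
[i=2,j=1] A[i]=2<=B[j]=7 take 2 → i++
[i=3,j=1] A[i]=9>B[j]=7 take 7 → j++
[i=3,j=2] A[i]=9<=B[j]=16 take 9 → i++
[i=4,j=2] A[i]=11<=B[j]=16 take 11 → i++
[i=5,j=2] A[i]=20>B[j]=16 take 16 → j++
[i=5,j=3] A[i]=20>B[j]=17 take 17 → j++
[i=5,j=4] A[i]=20<=B[j]=37 take 20 → i++
[i=6,j=4] A[i]=26<=B[j]=37 take 26 → i++
[i=7,j=4] A[i]=37<=B[j]=37 take 37 → i++

i=8, j=4, merged so far=[1, 2, 7, 9, 11, 16, 17, 20, 26, 37]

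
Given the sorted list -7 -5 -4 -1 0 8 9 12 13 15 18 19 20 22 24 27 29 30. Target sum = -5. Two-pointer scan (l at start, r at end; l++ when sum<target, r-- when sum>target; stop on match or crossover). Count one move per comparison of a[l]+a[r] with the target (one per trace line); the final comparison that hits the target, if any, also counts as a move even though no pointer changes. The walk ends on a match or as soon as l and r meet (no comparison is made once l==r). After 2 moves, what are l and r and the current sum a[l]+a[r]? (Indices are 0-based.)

[0,17] -7+30=23 >-5 → r--
[0,16] -7+29=22 >-5 → r--

l=0, r=15, sum=20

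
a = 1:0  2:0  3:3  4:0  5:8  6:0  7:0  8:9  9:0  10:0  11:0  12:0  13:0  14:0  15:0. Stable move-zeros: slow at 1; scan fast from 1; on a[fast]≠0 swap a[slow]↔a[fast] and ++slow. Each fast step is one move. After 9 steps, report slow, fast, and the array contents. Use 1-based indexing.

(s=1,f=1) a[fast]=0 → fast++
(s=1,f=2) a[fast]=0 → fast++
(s=1,f=3) a[fast]=3≠0 swap→a[1]=3 → slow++,fast++
(s=2,f=4) a[fast]=0 → fast++
(s=2,f=5) a[fast]=8≠0 swap→a[2]=8 → slow++,fast++
(s=3,f=6) a[fast]=0 → fast++
(s=3,f=7) a[fast]=0 → fast++
(s=3,f=8) a[fast]=9≠0 swap→a[3]=9 → slow++,fast++
(s=4,f=9) a[fast]=0 → fast++

slow=4, fast=10, a=[3, 8, 9, 0, 0, 0, 0, 0, 0, 0, 0, 0, 0, 0, 0]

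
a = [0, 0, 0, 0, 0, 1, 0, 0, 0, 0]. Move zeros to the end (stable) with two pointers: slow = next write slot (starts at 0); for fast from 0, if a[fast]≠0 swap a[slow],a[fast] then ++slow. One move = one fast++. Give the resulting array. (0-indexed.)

[1, 0, 0, 0, 0, 0, 0, 0, 0, 0]

(s=0,f=0) a[fast]=0 → fast++
(s=0,f=1) a[fast]=0 → fast++
(s=0,f=2) a[fast]=0 → fast++
(s=0,f=3) a[fast]=0 → fast++
(s=0,f=4) a[fast]=0 → fast++
(s=0,f=5) a[fast]=1≠0 swap→a[0]=1 → slow++,fast++
(s=1,f=6) a[fast]=0 → fast++
(s=1,f=7) a[fast]=0 → fast++
(s=1,f=8) a[fast]=0 → fast++
(s=1,f=9) a[fast]=0 → fast++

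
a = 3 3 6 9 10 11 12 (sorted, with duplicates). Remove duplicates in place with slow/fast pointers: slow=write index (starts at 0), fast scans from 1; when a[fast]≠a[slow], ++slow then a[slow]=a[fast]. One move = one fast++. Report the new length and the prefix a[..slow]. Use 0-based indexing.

(s=0,f=1) a[fast]=3=a[slow] dup → fast++
(s=0,f=2) a[fast]=6≠a[slow]=3 write a[1]=6 → slow++,fast++
(s=1,f=3) a[fast]=9≠a[slow]=6 write a[2]=9 → slow++,fast++
(s=2,f=4) a[fast]=10≠a[slow]=9 write a[3]=10 → slow++,fast++
(s=3,f=5) a[fast]=11≠a[slow]=10 write a[4]=11 → slow++,fast++
(s=4,f=6) a[fast]=12≠a[slow]=11 write a[5]=12 → slow++,fast++

length 6; prefix = [3, 6, 9, 10, 11, 12]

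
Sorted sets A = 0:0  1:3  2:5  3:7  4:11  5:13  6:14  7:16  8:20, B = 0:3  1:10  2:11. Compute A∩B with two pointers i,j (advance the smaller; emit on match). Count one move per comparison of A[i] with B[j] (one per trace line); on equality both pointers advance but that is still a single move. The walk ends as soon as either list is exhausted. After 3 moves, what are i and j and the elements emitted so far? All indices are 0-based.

i=0 j=0: 0<3, i++
i=1 j=0: 3==3 emit, i++,j++
i=2 j=1: 5<10, i++

i=3, j=1, emitted=[3]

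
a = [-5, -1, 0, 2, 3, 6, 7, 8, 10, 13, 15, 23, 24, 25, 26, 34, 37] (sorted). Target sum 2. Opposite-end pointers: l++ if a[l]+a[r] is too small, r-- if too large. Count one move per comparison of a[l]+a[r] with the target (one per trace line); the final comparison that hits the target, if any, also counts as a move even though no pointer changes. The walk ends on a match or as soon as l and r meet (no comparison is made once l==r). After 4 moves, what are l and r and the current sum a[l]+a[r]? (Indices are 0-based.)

l=0, r=12, sum=19

l=0 r=16: -5+37=32 >2, r--
l=0 r=15: -5+34=29 >2, r--
l=0 r=14: -5+26=21 >2, r--
l=0 r=13: -5+25=20 >2, r--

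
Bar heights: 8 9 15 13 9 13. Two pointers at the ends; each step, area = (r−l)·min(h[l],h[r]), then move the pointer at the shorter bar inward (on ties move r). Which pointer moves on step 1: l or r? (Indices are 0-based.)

l

l=0 r=5: min(8,13)*5=40 best=40 *, l++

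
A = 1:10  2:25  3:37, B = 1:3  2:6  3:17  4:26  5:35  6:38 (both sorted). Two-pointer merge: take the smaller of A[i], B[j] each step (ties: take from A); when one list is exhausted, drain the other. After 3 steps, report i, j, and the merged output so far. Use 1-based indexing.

i=2, j=3, merged so far=[3, 6, 10]

[i=1,j=1] A[i]=10>B[j]=3 take 3 → j++
[i=1,j=2] A[i]=10>B[j]=6 take 6 → j++
[i=1,j=3] A[i]=10<=B[j]=17 take 10 → i++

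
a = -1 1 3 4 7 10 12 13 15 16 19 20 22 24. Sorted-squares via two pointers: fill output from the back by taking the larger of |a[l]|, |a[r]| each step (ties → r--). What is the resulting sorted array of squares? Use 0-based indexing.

[1, 1, 9, 16, 49, 100, 144, 169, 225, 256, 361, 400, 484, 576]

[0,13] |-1|<=|24| out[13]=576 → r--
[0,12] |-1|<=|22| out[12]=484 → r--
[0,11] |-1|<=|20| out[11]=400 → r--
[0,10] |-1|<=|19| out[10]=361 → r--
[0,9] |-1|<=|16| out[9]=256 → r--
[0,8] |-1|<=|15| out[8]=225 → r--
[0,7] |-1|<=|13| out[7]=169 → r--
[0,6] |-1|<=|12| out[6]=144 → r--
[0,5] |-1|<=|10| out[5]=100 → r--
[0,4] |-1|<=|7| out[4]=49 → r--
[0,3] |-1|<=|4| out[3]=16 → r--
[0,2] |-1|<=|3| out[2]=9 → r--
[0,1] |-1|<=|1| out[1]=1 → r--
[0,0] |-1|<=|-1| out[0]=1 → r--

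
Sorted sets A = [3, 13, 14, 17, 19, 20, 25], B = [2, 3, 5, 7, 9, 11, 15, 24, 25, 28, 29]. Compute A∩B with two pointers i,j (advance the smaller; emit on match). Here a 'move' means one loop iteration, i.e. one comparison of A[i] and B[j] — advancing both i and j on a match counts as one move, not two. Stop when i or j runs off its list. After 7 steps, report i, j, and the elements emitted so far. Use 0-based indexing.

i=2, j=6, emitted=[3]

i=0 j=0: 3>2, j++
i=0 j=1: 3==3 emit, i++,j++
i=1 j=2: 13>5, j++
i=1 j=3: 13>7, j++
i=1 j=4: 13>9, j++
i=1 j=5: 13>11, j++
i=1 j=6: 13<15, i++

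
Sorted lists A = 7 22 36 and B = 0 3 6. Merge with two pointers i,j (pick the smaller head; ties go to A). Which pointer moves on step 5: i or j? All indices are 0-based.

[i=0,j=0] A[i]=7>B[j]=0 take 0 → j++
[i=0,j=1] A[i]=7>B[j]=3 take 3 → j++
[i=0,j=2] A[i]=7>B[j]=6 take 6 → j++
[i=0,j=3] B done, take A[i]=7 → i++
[i=1,j=3] B done, take A[i]=22 → i++

i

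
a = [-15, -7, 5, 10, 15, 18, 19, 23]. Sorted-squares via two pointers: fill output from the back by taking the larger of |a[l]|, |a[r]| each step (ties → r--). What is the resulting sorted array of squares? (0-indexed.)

l=0 r=7: |-15|<=|23| out[7]=529, r--
l=0 r=6: |-15|<=|19| out[6]=361, r--
l=0 r=5: |-15|<=|18| out[5]=324, r--
l=0 r=4: |-15|<=|15| out[4]=225, r--
l=0 r=3: |-15|>|10| out[3]=225, l++
l=1 r=3: |-7|<=|10| out[2]=100, r--
l=1 r=2: |-7|>|5| out[1]=49, l++
l=2 r=2: |5|<=|5| out[0]=25, r--

[25, 49, 100, 225, 225, 324, 361, 529]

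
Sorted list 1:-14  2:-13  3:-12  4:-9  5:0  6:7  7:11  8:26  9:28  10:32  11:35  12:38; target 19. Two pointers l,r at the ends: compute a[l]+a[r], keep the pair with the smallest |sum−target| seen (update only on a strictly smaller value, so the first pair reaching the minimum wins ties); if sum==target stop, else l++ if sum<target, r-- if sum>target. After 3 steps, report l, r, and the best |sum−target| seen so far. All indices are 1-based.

l=1 r=12: -14+38=24 d=5 *, r--
l=1 r=11: -14+35=21 d=2 *, r--
l=1 r=10: -14+32=18 d=1 *, l++

l=2, r=10, best |Δ|=1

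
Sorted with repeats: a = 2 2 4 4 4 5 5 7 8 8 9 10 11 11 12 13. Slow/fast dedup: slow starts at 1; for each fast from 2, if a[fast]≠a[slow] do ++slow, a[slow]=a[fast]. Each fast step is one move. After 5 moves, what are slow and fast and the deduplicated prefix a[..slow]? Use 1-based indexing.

(s=1,f=2) a[fast]=2=a[slow] dup → fast++
(s=1,f=3) a[fast]=4≠a[slow]=2 write a[2]=4 → slow++,fast++
(s=2,f=4) a[fast]=4=a[slow] dup → fast++
(s=2,f=5) a[fast]=4=a[slow] dup → fast++
(s=2,f=6) a[fast]=5≠a[slow]=4 write a[3]=5 → slow++,fast++

slow=3, fast=7, prefix=[2, 4, 5]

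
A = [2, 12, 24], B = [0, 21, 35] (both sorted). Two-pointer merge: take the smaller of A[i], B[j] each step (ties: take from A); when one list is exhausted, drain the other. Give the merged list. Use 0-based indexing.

i=0 j=0: A[i]=2>B[j]=0 take 0, j++
i=0 j=1: A[i]=2<=B[j]=21 take 2, i++
i=1 j=1: A[i]=12<=B[j]=21 take 12, i++
i=2 j=1: A[i]=24>B[j]=21 take 21, j++
i=2 j=2: A[i]=24<=B[j]=35 take 24, i++
i=3 j=2: A done, take B[j]=35, j++

[0, 2, 12, 21, 24, 35]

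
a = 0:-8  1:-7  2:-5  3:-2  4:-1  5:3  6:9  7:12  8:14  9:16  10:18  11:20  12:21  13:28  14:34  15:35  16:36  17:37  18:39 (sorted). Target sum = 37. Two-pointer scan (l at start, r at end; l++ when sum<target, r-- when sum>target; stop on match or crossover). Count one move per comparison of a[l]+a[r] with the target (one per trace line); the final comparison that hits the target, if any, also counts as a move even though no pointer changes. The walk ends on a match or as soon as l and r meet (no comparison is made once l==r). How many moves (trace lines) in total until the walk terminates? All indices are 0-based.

l=0 r=18: -8+39=31 <37, l++
l=1 r=18: -7+39=32 <37, l++
l=2 r=18: -5+39=34 <37, l++
l=3 r=18: -2+39=37, found

4 moves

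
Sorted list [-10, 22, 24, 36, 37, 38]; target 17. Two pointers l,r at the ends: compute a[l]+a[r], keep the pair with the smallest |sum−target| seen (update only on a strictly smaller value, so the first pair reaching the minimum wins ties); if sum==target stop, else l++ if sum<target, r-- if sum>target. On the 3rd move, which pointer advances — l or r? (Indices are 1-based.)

r

[1,6] -10+38=28 d=11 * → r--
[1,5] -10+37=27 d=10 * → r--
[1,4] -10+36=26 d=9 * → r--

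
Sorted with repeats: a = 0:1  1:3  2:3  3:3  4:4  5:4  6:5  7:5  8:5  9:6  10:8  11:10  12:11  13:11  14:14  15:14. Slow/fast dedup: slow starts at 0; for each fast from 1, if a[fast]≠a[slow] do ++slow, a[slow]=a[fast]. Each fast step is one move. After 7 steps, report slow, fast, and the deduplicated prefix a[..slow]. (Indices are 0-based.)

slow=3, fast=8, prefix=[1, 3, 4, 5]

slow=0 fast=1: a[fast]=3≠a[slow]=1 write a[1]=3, slow++,fast++
slow=1 fast=2: a[fast]=3=a[slow] dup, fast++
slow=1 fast=3: a[fast]=3=a[slow] dup, fast++
slow=1 fast=4: a[fast]=4≠a[slow]=3 write a[2]=4, slow++,fast++
slow=2 fast=5: a[fast]=4=a[slow] dup, fast++
slow=2 fast=6: a[fast]=5≠a[slow]=4 write a[3]=5, slow++,fast++
slow=3 fast=7: a[fast]=5=a[slow] dup, fast++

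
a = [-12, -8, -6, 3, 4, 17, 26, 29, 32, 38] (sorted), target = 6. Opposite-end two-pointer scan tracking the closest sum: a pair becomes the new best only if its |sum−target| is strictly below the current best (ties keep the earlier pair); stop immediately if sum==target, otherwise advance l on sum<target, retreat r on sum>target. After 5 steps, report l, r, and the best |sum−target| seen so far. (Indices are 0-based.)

[0,9] -12+38=26 d=20 * → r--
[0,8] -12+32=20 d=14 * → r--
[0,7] -12+29=17 d=11 * → r--
[0,6] -12+26=14 d=8 * → r--
[0,5] -12+17=5 d=1 * → l++

l=1, r=5, best |Δ|=1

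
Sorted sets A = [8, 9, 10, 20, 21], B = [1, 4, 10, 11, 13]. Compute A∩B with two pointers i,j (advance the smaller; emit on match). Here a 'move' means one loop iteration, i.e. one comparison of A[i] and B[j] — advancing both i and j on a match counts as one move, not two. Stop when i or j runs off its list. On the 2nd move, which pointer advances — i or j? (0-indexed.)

[i=0,j=0] 8>1 → j++
[i=0,j=1] 8>4 → j++

j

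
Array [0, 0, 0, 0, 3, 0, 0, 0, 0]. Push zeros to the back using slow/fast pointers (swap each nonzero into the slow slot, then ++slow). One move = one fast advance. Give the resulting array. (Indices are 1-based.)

(s=1,f=1) a[fast]=0 → fast++
(s=1,f=2) a[fast]=0 → fast++
(s=1,f=3) a[fast]=0 → fast++
(s=1,f=4) a[fast]=0 → fast++
(s=1,f=5) a[fast]=3≠0 swap→a[1]=3 → slow++,fast++
(s=2,f=6) a[fast]=0 → fast++
(s=2,f=7) a[fast]=0 → fast++
(s=2,f=8) a[fast]=0 → fast++
(s=2,f=9) a[fast]=0 → fast++

[3, 0, 0, 0, 0, 0, 0, 0, 0]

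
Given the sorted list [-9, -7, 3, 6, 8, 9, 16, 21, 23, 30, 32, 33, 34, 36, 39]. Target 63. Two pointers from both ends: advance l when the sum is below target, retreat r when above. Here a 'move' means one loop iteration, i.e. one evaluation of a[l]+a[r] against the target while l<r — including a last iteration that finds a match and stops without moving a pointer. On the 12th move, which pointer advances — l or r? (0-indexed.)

r

l=0 r=14: -9+39=30 <63, l++
l=1 r=14: -7+39=32 <63, l++
l=2 r=14: 3+39=42 <63, l++
l=3 r=14: 6+39=45 <63, l++
l=4 r=14: 8+39=47 <63, l++
l=5 r=14: 9+39=48 <63, l++
l=6 r=14: 16+39=55 <63, l++
l=7 r=14: 21+39=60 <63, l++
l=8 r=14: 23+39=62 <63, l++
l=9 r=14: 30+39=69 >63, r--
l=9 r=13: 30+36=66 >63, r--
l=9 r=12: 30+34=64 >63, r--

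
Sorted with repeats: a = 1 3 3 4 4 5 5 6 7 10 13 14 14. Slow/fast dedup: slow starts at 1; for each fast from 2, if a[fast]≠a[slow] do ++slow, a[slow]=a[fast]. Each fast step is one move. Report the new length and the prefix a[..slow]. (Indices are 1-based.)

(s=1,f=2) a[fast]=3≠a[slow]=1 write a[2]=3 → slow++,fast++
(s=2,f=3) a[fast]=3=a[slow] dup → fast++
(s=2,f=4) a[fast]=4≠a[slow]=3 write a[3]=4 → slow++,fast++
(s=3,f=5) a[fast]=4=a[slow] dup → fast++
(s=3,f=6) a[fast]=5≠a[slow]=4 write a[4]=5 → slow++,fast++
(s=4,f=7) a[fast]=5=a[slow] dup → fast++
(s=4,f=8) a[fast]=6≠a[slow]=5 write a[5]=6 → slow++,fast++
(s=5,f=9) a[fast]=7≠a[slow]=6 write a[6]=7 → slow++,fast++
(s=6,f=10) a[fast]=10≠a[slow]=7 write a[7]=10 → slow++,fast++
(s=7,f=11) a[fast]=13≠a[slow]=10 write a[8]=13 → slow++,fast++
(s=8,f=12) a[fast]=14≠a[slow]=13 write a[9]=14 → slow++,fast++
(s=9,f=13) a[fast]=14=a[slow] dup → fast++

length 9; prefix = [1, 3, 4, 5, 6, 7, 10, 13, 14]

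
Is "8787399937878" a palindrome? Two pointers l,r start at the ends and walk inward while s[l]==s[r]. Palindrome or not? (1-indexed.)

l=1 r=13: '8'=='8', l++,r--
l=2 r=12: '7'=='7', l++,r--
l=3 r=11: '8'=='8', l++,r--
l=4 r=10: '7'=='7', l++,r--
l=5 r=9: '3'=='3', l++,r--
l=6 r=8: '9'=='9', l++,r--

palindrome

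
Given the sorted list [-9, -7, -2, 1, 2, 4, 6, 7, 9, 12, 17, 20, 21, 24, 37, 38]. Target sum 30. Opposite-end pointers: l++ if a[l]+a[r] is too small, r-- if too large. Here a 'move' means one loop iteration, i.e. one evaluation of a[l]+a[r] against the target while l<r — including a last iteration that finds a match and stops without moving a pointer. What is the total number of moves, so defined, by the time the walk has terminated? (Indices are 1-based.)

3 moves

[1,16] -9+38=29 <30 → l++
[2,16] -7+38=31 >30 → r--
[2,15] -7+37=30 → found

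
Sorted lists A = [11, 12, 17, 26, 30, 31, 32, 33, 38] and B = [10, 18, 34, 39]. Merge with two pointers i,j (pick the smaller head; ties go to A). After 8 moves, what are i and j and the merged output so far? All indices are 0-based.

i=6, j=2, merged so far=[10, 11, 12, 17, 18, 26, 30, 31]

[i=0,j=0] A[i]=11>B[j]=10 take 10 → j++
[i=0,j=1] A[i]=11<=B[j]=18 take 11 → i++
[i=1,j=1] A[i]=12<=B[j]=18 take 12 → i++
[i=2,j=1] A[i]=17<=B[j]=18 take 17 → i++
[i=3,j=1] A[i]=26>B[j]=18 take 18 → j++
[i=3,j=2] A[i]=26<=B[j]=34 take 26 → i++
[i=4,j=2] A[i]=30<=B[j]=34 take 30 → i++
[i=5,j=2] A[i]=31<=B[j]=34 take 31 → i++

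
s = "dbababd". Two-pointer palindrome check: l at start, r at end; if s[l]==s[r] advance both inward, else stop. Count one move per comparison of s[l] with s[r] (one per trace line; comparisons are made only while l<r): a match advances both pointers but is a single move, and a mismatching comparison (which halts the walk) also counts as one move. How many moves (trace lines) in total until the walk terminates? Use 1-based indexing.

[1,7] 'd'=='d' → l++,r--
[2,6] 'b'=='b' → l++,r--
[3,5] 'a'=='a' → l++,r--

3 moves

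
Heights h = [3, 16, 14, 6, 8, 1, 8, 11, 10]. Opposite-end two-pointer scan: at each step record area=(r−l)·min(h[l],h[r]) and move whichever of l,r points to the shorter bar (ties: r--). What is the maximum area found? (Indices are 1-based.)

[1,9] min(3,10)*8=24 best=24 * → l++
[2,9] min(16,10)*7=70 best=70 * → r--
[2,8] min(16,11)*6=66 best=70 → r--
[2,7] min(16,8)*5=40 best=70 → r--
[2,6] min(16,1)*4=4 best=70 → r--
[2,5] min(16,8)*3=24 best=70 → r--
[2,4] min(16,6)*2=12 best=70 → r--
[2,3] min(16,14)*1=14 best=70 → r--

max area = 70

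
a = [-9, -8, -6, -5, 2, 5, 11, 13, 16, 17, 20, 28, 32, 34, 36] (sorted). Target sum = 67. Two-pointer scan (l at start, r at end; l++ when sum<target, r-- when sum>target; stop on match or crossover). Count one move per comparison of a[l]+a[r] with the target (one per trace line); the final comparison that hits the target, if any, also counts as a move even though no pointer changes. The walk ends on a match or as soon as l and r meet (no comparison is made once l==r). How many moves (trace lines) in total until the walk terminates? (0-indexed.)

l=0 r=14: -9+36=27 <67, l++
l=1 r=14: -8+36=28 <67, l++
l=2 r=14: -6+36=30 <67, l++
l=3 r=14: -5+36=31 <67, l++
l=4 r=14: 2+36=38 <67, l++
l=5 r=14: 5+36=41 <67, l++
l=6 r=14: 11+36=47 <67, l++
l=7 r=14: 13+36=49 <67, l++
l=8 r=14: 16+36=52 <67, l++
l=9 r=14: 17+36=53 <67, l++
l=10 r=14: 20+36=56 <67, l++
l=11 r=14: 28+36=64 <67, l++
l=12 r=14: 32+36=68 >67, r--
l=12 r=13: 32+34=66 <67, l++

14 moves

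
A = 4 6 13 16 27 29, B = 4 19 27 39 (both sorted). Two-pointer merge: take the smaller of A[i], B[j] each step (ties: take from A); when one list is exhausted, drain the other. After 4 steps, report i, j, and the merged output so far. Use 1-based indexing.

i=4, j=2, merged so far=[4, 4, 6, 13]

i=1 j=1: A[i]=4<=B[j]=4 take 4, i++
i=2 j=1: A[i]=6>B[j]=4 take 4, j++
i=2 j=2: A[i]=6<=B[j]=19 take 6, i++
i=3 j=2: A[i]=13<=B[j]=19 take 13, i++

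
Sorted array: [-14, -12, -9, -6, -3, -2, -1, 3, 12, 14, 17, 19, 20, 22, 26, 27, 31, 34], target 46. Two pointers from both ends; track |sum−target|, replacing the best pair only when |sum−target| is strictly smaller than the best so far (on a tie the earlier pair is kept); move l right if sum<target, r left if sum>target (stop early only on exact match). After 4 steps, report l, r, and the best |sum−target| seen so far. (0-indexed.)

l=4, r=17, best |Δ|=18

l=0 r=17: -14+34=20 d=26 *, l++
l=1 r=17: -12+34=22 d=24 *, l++
l=2 r=17: -9+34=25 d=21 *, l++
l=3 r=17: -6+34=28 d=18 *, l++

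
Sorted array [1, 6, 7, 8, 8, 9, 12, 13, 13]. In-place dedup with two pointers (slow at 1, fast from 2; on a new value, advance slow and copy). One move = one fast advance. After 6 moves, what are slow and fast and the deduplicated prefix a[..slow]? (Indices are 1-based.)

slow=6, fast=8, prefix=[1, 6, 7, 8, 9, 12]

slow=1 fast=2: a[fast]=6≠a[slow]=1 write a[2]=6, slow++,fast++
slow=2 fast=3: a[fast]=7≠a[slow]=6 write a[3]=7, slow++,fast++
slow=3 fast=4: a[fast]=8≠a[slow]=7 write a[4]=8, slow++,fast++
slow=4 fast=5: a[fast]=8=a[slow] dup, fast++
slow=4 fast=6: a[fast]=9≠a[slow]=8 write a[5]=9, slow++,fast++
slow=5 fast=7: a[fast]=12≠a[slow]=9 write a[6]=12, slow++,fast++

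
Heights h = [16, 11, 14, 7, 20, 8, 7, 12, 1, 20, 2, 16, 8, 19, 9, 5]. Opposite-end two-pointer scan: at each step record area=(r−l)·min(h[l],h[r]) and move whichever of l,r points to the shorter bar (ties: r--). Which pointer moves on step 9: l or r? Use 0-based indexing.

[0,15] min(16,5)*15=75 best=75 * → r--
[0,14] min(16,9)*14=126 best=126 * → r--
[0,13] min(16,19)*13=208 best=208 * → l++
[1,13] min(11,19)*12=132 best=208 → l++
[2,13] min(14,19)*11=154 best=208 → l++
[3,13] min(7,19)*10=70 best=208 → l++
[4,13] min(20,19)*9=171 best=208 → r--
[4,12] min(20,8)*8=64 best=208 → r--
[4,11] min(20,16)*7=112 best=208 → r--

r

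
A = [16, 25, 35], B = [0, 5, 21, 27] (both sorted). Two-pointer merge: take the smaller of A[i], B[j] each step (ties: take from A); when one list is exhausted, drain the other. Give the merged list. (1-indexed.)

i=1 j=1: A[i]=16>B[j]=0 take 0, j++
i=1 j=2: A[i]=16>B[j]=5 take 5, j++
i=1 j=3: A[i]=16<=B[j]=21 take 16, i++
i=2 j=3: A[i]=25>B[j]=21 take 21, j++
i=2 j=4: A[i]=25<=B[j]=27 take 25, i++
i=3 j=4: A[i]=35>B[j]=27 take 27, j++
i=3 j=5: B done, take A[i]=35, i++

[0, 5, 16, 21, 25, 27, 35]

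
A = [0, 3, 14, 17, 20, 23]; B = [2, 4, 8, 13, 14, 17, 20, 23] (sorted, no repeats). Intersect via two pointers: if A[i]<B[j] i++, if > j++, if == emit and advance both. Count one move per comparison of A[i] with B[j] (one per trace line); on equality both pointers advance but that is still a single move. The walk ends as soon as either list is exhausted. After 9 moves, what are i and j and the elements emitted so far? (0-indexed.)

[i=0,j=0] 0<2 → i++
[i=1,j=0] 3>2 → j++
[i=1,j=1] 3<4 → i++
[i=2,j=1] 14>4 → j++
[i=2,j=2] 14>8 → j++
[i=2,j=3] 14>13 → j++
[i=2,j=4] 14==14 emit → i++,j++
[i=3,j=5] 17==17 emit → i++,j++
[i=4,j=6] 20==20 emit → i++,j++

i=5, j=7, emitted=[14, 17, 20]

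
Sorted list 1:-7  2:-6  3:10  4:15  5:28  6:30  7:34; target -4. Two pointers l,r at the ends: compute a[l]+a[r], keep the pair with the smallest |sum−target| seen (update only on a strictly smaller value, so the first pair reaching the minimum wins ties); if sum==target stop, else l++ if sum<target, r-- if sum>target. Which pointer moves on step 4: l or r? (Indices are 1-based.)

[1,7] -7+34=27 d=31 * → r--
[1,6] -7+30=23 d=27 * → r--
[1,5] -7+28=21 d=25 * → r--
[1,4] -7+15=8 d=12 * → r--

r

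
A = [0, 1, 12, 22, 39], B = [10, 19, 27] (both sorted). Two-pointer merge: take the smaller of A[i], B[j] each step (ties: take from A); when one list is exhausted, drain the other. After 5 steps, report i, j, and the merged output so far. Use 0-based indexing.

i=0 j=0: A[i]=0<=B[j]=10 take 0, i++
i=1 j=0: A[i]=1<=B[j]=10 take 1, i++
i=2 j=0: A[i]=12>B[j]=10 take 10, j++
i=2 j=1: A[i]=12<=B[j]=19 take 12, i++
i=3 j=1: A[i]=22>B[j]=19 take 19, j++

i=3, j=2, merged so far=[0, 1, 10, 12, 19]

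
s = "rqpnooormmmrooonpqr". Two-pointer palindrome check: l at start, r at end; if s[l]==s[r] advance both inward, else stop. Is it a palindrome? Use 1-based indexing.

palindrome

l=1 r=19: 'r'=='r', l++,r--
l=2 r=18: 'q'=='q', l++,r--
l=3 r=17: 'p'=='p', l++,r--
l=4 r=16: 'n'=='n', l++,r--
l=5 r=15: 'o'=='o', l++,r--
l=6 r=14: 'o'=='o', l++,r--
l=7 r=13: 'o'=='o', l++,r--
l=8 r=12: 'r'=='r', l++,r--
l=9 r=11: 'm'=='m', l++,r--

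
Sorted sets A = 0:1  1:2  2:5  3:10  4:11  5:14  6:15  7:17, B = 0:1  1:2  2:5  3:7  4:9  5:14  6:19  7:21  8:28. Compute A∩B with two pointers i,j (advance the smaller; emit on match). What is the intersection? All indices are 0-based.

intersection = [1, 2, 5, 14]

i=0 j=0: 1==1 emit, i++,j++
i=1 j=1: 2==2 emit, i++,j++
i=2 j=2: 5==5 emit, i++,j++
i=3 j=3: 10>7, j++
i=3 j=4: 10>9, j++
i=3 j=5: 10<14, i++
i=4 j=5: 11<14, i++
i=5 j=5: 14==14 emit, i++,j++
i=6 j=6: 15<19, i++
i=7 j=6: 17<19, i++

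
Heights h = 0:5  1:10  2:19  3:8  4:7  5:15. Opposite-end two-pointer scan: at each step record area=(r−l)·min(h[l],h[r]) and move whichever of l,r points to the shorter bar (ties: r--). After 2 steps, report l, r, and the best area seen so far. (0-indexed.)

l=2, r=5, best area=40

l=0 r=5: min(5,15)*5=25 best=25 *, l++
l=1 r=5: min(10,15)*4=40 best=40 *, l++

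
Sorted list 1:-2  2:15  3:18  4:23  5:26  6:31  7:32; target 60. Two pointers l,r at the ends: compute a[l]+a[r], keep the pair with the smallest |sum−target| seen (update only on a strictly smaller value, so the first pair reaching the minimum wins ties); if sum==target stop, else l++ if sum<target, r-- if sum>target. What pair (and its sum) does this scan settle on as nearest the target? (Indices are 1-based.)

pair (26, 32) with sum 58 (|Δ|=2)

[1,7] -2+32=30 d=30 * → l++
[2,7] 15+32=47 d=13 * → l++
[3,7] 18+32=50 d=10 * → l++
[4,7] 23+32=55 d=5 * → l++
[5,7] 26+32=58 d=2 * → l++
[6,7] 31+32=63 d=3 → r--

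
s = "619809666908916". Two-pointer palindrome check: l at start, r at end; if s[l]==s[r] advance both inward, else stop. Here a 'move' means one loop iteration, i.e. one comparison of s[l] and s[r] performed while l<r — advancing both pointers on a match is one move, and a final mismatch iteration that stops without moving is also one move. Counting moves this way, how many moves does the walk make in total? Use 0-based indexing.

7 moves

l=0 r=14: '6'=='6', l++,r--
l=1 r=13: '1'=='1', l++,r--
l=2 r=12: '9'=='9', l++,r--
l=3 r=11: '8'=='8', l++,r--
l=4 r=10: '0'=='0', l++,r--
l=5 r=9: '9'=='9', l++,r--
l=6 r=8: '6'=='6', l++,r--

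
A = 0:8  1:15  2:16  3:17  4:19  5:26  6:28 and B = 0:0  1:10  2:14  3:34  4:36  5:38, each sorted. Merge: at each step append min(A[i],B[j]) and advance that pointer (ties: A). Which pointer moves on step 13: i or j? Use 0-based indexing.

i=0 j=0: A[i]=8>B[j]=0 take 0, j++
i=0 j=1: A[i]=8<=B[j]=10 take 8, i++
i=1 j=1: A[i]=15>B[j]=10 take 10, j++
i=1 j=2: A[i]=15>B[j]=14 take 14, j++
i=1 j=3: A[i]=15<=B[j]=34 take 15, i++
i=2 j=3: A[i]=16<=B[j]=34 take 16, i++
i=3 j=3: A[i]=17<=B[j]=34 take 17, i++
i=4 j=3: A[i]=19<=B[j]=34 take 19, i++
i=5 j=3: A[i]=26<=B[j]=34 take 26, i++
i=6 j=3: A[i]=28<=B[j]=34 take 28, i++
i=7 j=3: A done, take B[j]=34, j++
i=7 j=4: A done, take B[j]=36, j++
i=7 j=5: A done, take B[j]=38, j++

j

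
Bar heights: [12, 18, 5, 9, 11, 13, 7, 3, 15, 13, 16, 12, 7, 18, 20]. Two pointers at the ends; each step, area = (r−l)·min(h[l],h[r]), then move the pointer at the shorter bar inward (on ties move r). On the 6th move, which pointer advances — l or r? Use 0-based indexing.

l=0 r=14: min(12,20)*14=168 best=168 *, l++
l=1 r=14: min(18,20)*13=234 best=234 *, l++
l=2 r=14: min(5,20)*12=60 best=234, l++
l=3 r=14: min(9,20)*11=99 best=234, l++
l=4 r=14: min(11,20)*10=110 best=234, l++
l=5 r=14: min(13,20)*9=117 best=234, l++

l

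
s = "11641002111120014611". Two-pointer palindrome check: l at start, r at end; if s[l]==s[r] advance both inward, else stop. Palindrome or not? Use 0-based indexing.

l=0 r=19: '1'=='1', l++,r--
l=1 r=18: '1'=='1', l++,r--
l=2 r=17: '6'=='6', l++,r--
l=3 r=16: '4'=='4', l++,r--
l=4 r=15: '1'=='1', l++,r--
l=5 r=14: '0'=='0', l++,r--
l=6 r=13: '0'=='0', l++,r--
l=7 r=12: '2'=='2', l++,r--
l=8 r=11: '1'=='1', l++,r--
l=9 r=10: '1'=='1', l++,r--

palindrome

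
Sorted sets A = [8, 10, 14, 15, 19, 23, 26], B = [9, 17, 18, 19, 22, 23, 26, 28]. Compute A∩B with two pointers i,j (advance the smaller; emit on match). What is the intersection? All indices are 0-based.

i=0 j=0: 8<9, i++
i=1 j=0: 10>9, j++
i=1 j=1: 10<17, i++
i=2 j=1: 14<17, i++
i=3 j=1: 15<17, i++
i=4 j=1: 19>17, j++
i=4 j=2: 19>18, j++
i=4 j=3: 19==19 emit, i++,j++
i=5 j=4: 23>22, j++
i=5 j=5: 23==23 emit, i++,j++
i=6 j=6: 26==26 emit, i++,j++

intersection = [19, 23, 26]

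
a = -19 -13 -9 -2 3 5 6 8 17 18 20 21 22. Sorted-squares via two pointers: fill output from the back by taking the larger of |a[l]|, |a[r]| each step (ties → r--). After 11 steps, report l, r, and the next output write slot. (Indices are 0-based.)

l=3, r=4, next write slot=1

[0,12] |-19|<=|22| out[12]=484 → r--
[0,11] |-19|<=|21| out[11]=441 → r--
[0,10] |-19|<=|20| out[10]=400 → r--
[0,9] |-19|>|18| out[9]=361 → l++
[1,9] |-13|<=|18| out[8]=324 → r--
[1,8] |-13|<=|17| out[7]=289 → r--
[1,7] |-13|>|8| out[6]=169 → l++
[2,7] |-9|>|8| out[5]=81 → l++
[3,7] |-2|<=|8| out[4]=64 → r--
[3,6] |-2|<=|6| out[3]=36 → r--
[3,5] |-2|<=|5| out[2]=25 → r--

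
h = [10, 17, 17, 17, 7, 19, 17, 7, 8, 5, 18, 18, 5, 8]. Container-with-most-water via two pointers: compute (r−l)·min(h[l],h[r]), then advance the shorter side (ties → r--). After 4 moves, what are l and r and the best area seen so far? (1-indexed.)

[1,14] min(10,8)*13=104 best=104 * → r--
[1,13] min(10,5)*12=60 best=104 → r--
[1,12] min(10,18)*11=110 best=110 * → l++
[2,12] min(17,18)*10=170 best=170 * → l++

l=3, r=12, best area=170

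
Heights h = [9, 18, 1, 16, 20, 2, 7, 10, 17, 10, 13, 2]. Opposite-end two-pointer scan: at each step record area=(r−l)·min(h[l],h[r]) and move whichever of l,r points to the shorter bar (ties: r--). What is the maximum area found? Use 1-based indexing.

max area = 119

[1,12] min(9,2)*11=22 best=22 * → r--
[1,11] min(9,13)*10=90 best=90 * → l++
[2,11] min(18,13)*9=117 best=117 * → r--
[2,10] min(18,10)*8=80 best=117 → r--
[2,9] min(18,17)*7=119 best=119 * → r--
[2,8] min(18,10)*6=60 best=119 → r--
[2,7] min(18,7)*5=35 best=119 → r--
[2,6] min(18,2)*4=8 best=119 → r--
[2,5] min(18,20)*3=54 best=119 → l++
[3,5] min(1,20)*2=2 best=119 → l++
[4,5] min(16,20)*1=16 best=119 → l++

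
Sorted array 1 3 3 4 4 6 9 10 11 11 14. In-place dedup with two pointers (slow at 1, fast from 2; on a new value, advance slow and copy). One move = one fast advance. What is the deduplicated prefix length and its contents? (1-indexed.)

(s=1,f=2) a[fast]=3≠a[slow]=1 write a[2]=3 → slow++,fast++
(s=2,f=3) a[fast]=3=a[slow] dup → fast++
(s=2,f=4) a[fast]=4≠a[slow]=3 write a[3]=4 → slow++,fast++
(s=3,f=5) a[fast]=4=a[slow] dup → fast++
(s=3,f=6) a[fast]=6≠a[slow]=4 write a[4]=6 → slow++,fast++
(s=4,f=7) a[fast]=9≠a[slow]=6 write a[5]=9 → slow++,fast++
(s=5,f=8) a[fast]=10≠a[slow]=9 write a[6]=10 → slow++,fast++
(s=6,f=9) a[fast]=11≠a[slow]=10 write a[7]=11 → slow++,fast++
(s=7,f=10) a[fast]=11=a[slow] dup → fast++
(s=7,f=11) a[fast]=14≠a[slow]=11 write a[8]=14 → slow++,fast++

length 8; prefix = [1, 3, 4, 6, 9, 10, 11, 14]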